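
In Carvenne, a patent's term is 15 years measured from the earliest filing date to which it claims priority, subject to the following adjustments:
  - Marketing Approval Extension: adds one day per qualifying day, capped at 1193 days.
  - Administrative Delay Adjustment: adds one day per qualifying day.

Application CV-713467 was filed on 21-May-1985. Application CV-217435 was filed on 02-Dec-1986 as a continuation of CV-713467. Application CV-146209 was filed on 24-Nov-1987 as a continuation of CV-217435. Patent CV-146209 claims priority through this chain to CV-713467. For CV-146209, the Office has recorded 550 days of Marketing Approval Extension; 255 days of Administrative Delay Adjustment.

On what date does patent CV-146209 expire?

August 4, 2002

Earliest priority filing: 21 May 1985.
Base term: 21 May 1985 + 15 years → 21 May 2000.
Marketing Approval Extension: 550 days (within the 1193-day cap) → +550 days → 22 November 2001.
Administrative Delay Adjustment: +255 days → 4 August 2002.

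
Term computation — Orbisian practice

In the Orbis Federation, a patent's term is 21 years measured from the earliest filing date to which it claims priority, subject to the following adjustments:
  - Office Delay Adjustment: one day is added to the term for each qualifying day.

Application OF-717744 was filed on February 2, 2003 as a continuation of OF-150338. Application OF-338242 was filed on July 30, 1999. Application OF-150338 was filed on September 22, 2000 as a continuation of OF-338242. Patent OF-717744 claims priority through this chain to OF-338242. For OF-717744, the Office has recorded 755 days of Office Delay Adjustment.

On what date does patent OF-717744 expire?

Earliest priority filing: 30 July 1999.
Base term: 30 July 1999 + 21 years → 30 July 2020.
Office Delay Adjustment: +755 days → 24 August 2022.

2022-08-24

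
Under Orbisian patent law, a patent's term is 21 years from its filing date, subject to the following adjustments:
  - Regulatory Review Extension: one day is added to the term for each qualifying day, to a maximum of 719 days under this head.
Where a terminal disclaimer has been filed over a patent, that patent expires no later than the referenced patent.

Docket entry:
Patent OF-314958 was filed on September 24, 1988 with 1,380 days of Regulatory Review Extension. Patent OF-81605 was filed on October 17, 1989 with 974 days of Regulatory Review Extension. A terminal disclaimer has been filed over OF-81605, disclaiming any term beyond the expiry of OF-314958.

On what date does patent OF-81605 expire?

2011-09-13

Natural term of OF-81605:
  Base: filing + 21 years → 17 October 2010.
  Regulatory Review Extension: 974 days claimed exceeds the 719-day cap, so +719 days → 5 October 2012.
Expiry of referenced patent OF-314958:
  Base: filing + 21 years → 24 September 2009.
  Regulatory Review Extension: 1380 days claimed exceeds the 719-day cap, so +719 days → 13 September 2011.
Terminal disclaimer: OF-81605 expires on the earlier of 5 October 2012 and 13 September 2011.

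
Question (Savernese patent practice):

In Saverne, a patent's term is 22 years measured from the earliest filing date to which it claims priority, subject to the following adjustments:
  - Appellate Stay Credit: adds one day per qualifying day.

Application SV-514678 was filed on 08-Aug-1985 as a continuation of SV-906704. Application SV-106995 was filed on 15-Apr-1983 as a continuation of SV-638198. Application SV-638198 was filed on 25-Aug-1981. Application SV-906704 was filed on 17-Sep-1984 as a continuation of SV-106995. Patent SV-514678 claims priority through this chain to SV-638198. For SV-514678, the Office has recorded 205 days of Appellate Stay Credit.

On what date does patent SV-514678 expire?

March 17, 2004

Earliest priority filing: 25 August 1981.
Base term: 25 August 1981 + 22 years → 25 August 2003.
Appellate Stay Credit: +205 days → 17 March 2004.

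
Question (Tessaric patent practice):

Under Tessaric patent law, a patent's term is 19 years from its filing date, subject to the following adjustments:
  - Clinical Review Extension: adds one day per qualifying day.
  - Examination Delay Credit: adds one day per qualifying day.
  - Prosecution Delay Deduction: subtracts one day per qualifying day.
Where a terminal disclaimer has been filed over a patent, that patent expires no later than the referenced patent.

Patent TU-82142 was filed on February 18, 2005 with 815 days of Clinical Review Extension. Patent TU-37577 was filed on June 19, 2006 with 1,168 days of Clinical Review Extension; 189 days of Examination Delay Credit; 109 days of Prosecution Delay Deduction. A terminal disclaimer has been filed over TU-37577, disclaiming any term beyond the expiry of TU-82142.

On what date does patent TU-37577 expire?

2026-05-13

Natural term of TU-37577:
  Base: filing + 19 years → 19 June 2025.
  Clinical Review Extension: +1168 days → 30 August 2028.
  Examination Delay Credit: +189 days → 7 March 2029.
  Prosecution Delay Deduction: −109 days → 18 November 2028.
Expiry of referenced patent TU-82142:
  Base: filing + 19 years → 18 February 2024.
  Clinical Review Extension: +815 days → 13 May 2026.
Terminal disclaimer: TU-37577 expires on the earlier of 18 November 2028 and 13 May 2026.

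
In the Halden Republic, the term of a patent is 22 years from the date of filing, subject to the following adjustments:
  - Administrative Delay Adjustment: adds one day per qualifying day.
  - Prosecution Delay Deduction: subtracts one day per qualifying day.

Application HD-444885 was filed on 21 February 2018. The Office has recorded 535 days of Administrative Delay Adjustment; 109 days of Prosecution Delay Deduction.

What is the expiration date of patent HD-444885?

April 22, 2041

Base term: filing date + 22 years → 21 February 2040.
Administrative Delay Adjustment: +535 days → 9 August 2041.
Prosecution Delay Deduction: −109 days → 22 April 2041.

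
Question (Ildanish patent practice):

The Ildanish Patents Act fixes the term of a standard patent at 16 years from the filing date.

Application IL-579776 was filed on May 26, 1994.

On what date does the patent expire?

Filing date + 16 years → 26 May 2010.

May 26, 2010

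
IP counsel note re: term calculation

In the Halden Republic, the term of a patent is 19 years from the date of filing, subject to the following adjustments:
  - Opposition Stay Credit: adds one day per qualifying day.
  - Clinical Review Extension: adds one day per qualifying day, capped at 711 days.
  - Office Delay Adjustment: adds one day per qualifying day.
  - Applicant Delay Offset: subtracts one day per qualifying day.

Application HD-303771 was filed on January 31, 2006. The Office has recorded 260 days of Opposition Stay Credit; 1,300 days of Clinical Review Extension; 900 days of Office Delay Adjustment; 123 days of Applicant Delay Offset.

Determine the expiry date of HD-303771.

Base term: filing date + 19 years → 31 January 2025.
Opposition Stay Credit: +260 days → 18 October 2025.
Clinical Review Extension: 1300 days claimed exceeds the 711-day cap, so +711 days → 29 September 2027.
Office Delay Adjustment: +900 days → 17 March 2030.
Applicant Delay Offset: −123 days → 14 November 2029.

2029-11-14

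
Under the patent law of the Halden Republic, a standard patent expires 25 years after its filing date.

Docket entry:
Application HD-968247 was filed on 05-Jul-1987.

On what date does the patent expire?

Filing date + 25 years → 5 July 2012.

July 5, 2012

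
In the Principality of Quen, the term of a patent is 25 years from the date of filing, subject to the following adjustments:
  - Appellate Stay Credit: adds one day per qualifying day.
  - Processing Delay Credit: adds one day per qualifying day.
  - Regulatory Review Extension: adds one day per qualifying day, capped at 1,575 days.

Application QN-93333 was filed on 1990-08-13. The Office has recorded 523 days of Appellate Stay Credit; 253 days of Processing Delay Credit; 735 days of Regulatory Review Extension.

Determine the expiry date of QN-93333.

Base term: filing date + 25 years → 13 August 2015.
Appellate Stay Credit: +523 days → 17 January 2017.
Processing Delay Credit: +253 days → 27 September 2017.
Regulatory Review Extension: 735 days (within the 1575-day cap) → +735 days → 2 October 2019.

October 2, 2019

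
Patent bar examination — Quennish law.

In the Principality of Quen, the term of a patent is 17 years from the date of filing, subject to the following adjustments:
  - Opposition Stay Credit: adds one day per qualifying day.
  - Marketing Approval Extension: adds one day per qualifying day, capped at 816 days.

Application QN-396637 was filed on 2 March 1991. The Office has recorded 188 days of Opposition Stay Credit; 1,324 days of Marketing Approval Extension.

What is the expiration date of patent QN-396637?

Base term: filing date + 17 years → 2 March 2008.
Opposition Stay Credit: +188 days → 6 September 2008.
Marketing Approval Extension: 1324 days claimed exceeds the 816-day cap, so +816 days → 1 December 2010.

2010-12-01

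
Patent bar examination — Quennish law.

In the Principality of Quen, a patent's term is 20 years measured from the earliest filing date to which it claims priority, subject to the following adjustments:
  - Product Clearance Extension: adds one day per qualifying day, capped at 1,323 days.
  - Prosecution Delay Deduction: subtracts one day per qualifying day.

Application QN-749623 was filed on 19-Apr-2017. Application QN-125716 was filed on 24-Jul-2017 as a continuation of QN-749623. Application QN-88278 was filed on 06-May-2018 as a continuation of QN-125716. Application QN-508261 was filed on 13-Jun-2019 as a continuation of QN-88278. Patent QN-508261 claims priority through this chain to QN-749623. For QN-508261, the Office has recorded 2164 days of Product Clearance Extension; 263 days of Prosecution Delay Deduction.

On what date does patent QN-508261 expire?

March 14, 2040

Earliest priority filing: 19 April 2017.
Base term: 19 April 2017 + 20 years → 19 April 2037.
Product Clearance Extension: 2164 days claimed exceeds the 1323-day cap, so +1323 days → 2 December 2040.
Prosecution Delay Deduction: −263 days → 14 March 2040.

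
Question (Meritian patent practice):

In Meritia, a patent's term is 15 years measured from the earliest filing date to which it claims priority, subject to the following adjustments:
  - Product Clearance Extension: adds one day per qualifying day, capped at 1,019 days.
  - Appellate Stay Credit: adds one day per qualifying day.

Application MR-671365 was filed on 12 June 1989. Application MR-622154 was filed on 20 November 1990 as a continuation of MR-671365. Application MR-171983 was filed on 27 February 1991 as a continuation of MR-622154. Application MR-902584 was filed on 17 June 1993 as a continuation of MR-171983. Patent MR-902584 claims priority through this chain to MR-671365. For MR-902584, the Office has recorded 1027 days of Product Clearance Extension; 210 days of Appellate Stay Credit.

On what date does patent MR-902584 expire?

Earliest priority filing: 12 June 1989.
Base term: 12 June 1989 + 15 years → 12 June 2004.
Product Clearance Extension: 1027 days claimed exceeds the 1019-day cap, so +1019 days → 28 March 2007.
Appellate Stay Credit: +210 days → 24 October 2007.

October 24, 2007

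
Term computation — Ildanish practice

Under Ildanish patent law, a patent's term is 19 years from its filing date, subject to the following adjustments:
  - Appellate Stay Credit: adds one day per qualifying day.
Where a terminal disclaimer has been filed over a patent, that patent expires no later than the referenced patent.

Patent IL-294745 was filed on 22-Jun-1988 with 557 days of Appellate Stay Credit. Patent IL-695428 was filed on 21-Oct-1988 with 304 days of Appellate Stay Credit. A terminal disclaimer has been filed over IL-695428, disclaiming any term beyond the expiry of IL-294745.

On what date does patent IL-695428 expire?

August 20, 2008

Natural term of IL-695428:
  Base: filing + 19 years → 21 October 2007.
  Appellate Stay Credit: +304 days → 20 August 2008.
Expiry of referenced patent IL-294745:
  Base: filing + 19 years → 22 June 2007.
  Appellate Stay Credit: +557 days → 30 December 2008.
Terminal disclaimer: IL-695428 expires on the earlier of 20 August 2008 and 30 December 2008.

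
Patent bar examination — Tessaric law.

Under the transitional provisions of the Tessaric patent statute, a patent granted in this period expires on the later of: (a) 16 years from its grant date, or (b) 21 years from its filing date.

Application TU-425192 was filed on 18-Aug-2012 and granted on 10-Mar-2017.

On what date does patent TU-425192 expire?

2033-08-18

(a) grant + 16 years → 10 March 2033.
(b) filing + 21 years → 18 August 2033.
Later of the two: 18 August 2033.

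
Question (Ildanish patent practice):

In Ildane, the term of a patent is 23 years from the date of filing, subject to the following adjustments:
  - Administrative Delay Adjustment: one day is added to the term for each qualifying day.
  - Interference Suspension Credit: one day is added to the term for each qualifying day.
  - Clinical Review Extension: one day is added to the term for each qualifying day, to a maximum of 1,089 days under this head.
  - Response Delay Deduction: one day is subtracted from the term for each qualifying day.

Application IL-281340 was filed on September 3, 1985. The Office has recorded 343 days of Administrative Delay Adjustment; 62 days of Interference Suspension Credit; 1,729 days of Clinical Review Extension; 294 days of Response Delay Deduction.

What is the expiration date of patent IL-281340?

December 17, 2011

Base term: filing date + 23 years → 3 September 2008.
Administrative Delay Adjustment: +343 days → 12 August 2009.
Interference Suspension Credit: +62 days → 13 October 2009.
Clinical Review Extension: 1729 days claimed exceeds the 1089-day cap, so +1089 days → 6 October 2012.
Response Delay Deduction: −294 days → 17 December 2011.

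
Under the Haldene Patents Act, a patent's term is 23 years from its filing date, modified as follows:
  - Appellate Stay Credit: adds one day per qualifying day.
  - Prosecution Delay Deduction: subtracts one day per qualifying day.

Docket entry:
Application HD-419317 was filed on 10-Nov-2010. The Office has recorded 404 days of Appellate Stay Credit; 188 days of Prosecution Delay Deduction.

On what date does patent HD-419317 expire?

Base term: filing date + 23 years → 10 November 2033.
Appellate Stay Credit: +404 days → 19 December 2034.
Prosecution Delay Deduction: −188 days → 14 June 2034.

2034-06-14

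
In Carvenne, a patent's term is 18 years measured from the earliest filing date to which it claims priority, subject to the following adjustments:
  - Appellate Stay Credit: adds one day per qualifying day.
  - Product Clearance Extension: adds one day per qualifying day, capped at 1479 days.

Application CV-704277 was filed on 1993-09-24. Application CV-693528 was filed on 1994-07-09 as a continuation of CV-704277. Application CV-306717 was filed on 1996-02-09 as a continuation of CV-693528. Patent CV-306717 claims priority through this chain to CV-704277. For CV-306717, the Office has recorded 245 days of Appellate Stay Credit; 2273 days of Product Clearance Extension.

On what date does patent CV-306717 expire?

Earliest priority filing: 24 September 1993.
Base term: 24 September 1993 + 18 years → 24 September 2011.
Appellate Stay Credit: +245 days → 26 May 2012.
Product Clearance Extension: 2273 days claimed exceeds the 1479-day cap, so +1479 days → 13 June 2016.

June 13, 2016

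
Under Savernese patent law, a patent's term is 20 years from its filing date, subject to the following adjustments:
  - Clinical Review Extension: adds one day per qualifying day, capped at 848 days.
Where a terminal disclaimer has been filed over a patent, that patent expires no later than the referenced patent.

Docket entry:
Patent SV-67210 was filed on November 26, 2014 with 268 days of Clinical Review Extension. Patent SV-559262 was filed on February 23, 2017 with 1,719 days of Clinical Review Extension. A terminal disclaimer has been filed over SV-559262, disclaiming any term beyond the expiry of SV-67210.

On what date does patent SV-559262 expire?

Natural term of SV-559262:
  Base: filing + 20 years → 23 February 2037.
  Clinical Review Extension: 1719 days claimed exceeds the 848-day cap, so +848 days → 21 June 2039.
Expiry of referenced patent SV-67210:
  Base: filing + 20 years → 26 November 2034.
  Clinical Review Extension: 268 days (within the 848-day cap) → +268 days → 21 August 2035.
Terminal disclaimer: SV-559262 expires on the earlier of 21 June 2039 and 21 August 2035.

2035-08-21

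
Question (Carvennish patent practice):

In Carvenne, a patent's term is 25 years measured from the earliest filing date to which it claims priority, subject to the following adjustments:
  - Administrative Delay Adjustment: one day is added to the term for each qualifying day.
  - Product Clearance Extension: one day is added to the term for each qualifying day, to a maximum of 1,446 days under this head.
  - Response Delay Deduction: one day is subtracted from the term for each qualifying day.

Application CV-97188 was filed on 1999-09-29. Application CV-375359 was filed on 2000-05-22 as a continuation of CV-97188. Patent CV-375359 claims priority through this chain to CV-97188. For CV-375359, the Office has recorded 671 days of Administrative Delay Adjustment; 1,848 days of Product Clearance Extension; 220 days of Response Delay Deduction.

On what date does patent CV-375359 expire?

December 9, 2029

Earliest priority filing: 29 September 1999.
Base term: 29 September 1999 + 25 years → 29 September 2024.
Administrative Delay Adjustment: +671 days → 1 August 2026.
Product Clearance Extension: 1848 days claimed exceeds the 1446-day cap, so +1446 days → 17 July 2030.
Response Delay Deduction: −220 days → 9 December 2029.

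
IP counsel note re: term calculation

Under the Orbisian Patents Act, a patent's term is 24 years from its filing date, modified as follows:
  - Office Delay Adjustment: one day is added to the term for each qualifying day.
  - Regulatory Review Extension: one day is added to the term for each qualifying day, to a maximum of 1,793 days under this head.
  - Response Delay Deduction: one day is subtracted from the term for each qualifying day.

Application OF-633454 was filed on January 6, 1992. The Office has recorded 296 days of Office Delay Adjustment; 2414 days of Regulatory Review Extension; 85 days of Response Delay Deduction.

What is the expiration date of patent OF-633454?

Base term: filing date + 24 years → 6 January 2016.
Office Delay Adjustment: +296 days → 28 October 2016.
Regulatory Review Extension: 2414 days claimed exceeds the 1793-day cap, so +1793 days → 25 September 2021.
Response Delay Deduction: −85 days → 2 July 2021.

July 2, 2021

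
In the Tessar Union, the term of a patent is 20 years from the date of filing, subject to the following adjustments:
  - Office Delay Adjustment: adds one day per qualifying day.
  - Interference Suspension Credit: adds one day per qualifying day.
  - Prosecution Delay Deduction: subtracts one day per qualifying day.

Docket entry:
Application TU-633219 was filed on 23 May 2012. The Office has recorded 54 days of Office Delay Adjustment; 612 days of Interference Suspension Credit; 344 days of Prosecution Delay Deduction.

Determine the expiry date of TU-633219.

Base term: filing date + 20 years → 23 May 2032.
Office Delay Adjustment: +54 days → 16 July 2032.
Interference Suspension Credit: +612 days → 20 March 2034.
Prosecution Delay Deduction: −344 days → 10 April 2033.

2033-04-10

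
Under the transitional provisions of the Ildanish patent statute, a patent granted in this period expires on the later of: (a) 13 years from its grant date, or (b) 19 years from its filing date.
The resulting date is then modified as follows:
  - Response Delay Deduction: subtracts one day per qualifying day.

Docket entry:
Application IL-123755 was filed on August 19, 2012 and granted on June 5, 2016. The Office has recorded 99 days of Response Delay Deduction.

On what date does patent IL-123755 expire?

(a) grant + 13 years → 5 June 2029.
(b) filing + 19 years → 19 August 2031.
Later of the two: 19 August 2031.
Response Delay Deduction: −99 days → 12 May 2031.

May 12, 2031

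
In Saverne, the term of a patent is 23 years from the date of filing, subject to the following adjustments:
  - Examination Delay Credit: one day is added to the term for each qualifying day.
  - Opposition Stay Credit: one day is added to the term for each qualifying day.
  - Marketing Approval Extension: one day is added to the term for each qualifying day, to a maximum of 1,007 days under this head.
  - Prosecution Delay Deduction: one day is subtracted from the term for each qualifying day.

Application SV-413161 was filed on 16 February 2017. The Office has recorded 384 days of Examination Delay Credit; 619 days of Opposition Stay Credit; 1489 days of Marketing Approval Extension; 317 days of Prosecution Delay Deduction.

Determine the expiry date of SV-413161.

October 5, 2044

Base term: filing date + 23 years → 16 February 2040.
Examination Delay Credit: +384 days → 6 March 2041.
Opposition Stay Credit: +619 days → 15 November 2042.
Marketing Approval Extension: 1489 days claimed exceeds the 1007-day cap, so +1007 days → 18 August 2045.
Prosecution Delay Deduction: −317 days → 5 October 2044.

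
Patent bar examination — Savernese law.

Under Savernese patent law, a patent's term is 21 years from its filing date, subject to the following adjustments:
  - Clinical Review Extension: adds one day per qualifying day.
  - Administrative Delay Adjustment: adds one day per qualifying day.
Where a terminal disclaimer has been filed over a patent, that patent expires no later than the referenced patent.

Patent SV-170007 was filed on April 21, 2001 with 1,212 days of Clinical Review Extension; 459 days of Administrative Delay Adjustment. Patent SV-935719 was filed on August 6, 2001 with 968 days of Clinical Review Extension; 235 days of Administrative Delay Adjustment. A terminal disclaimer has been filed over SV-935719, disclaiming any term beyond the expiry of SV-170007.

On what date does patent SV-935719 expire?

Natural term of SV-935719:
  Base: filing + 21 years → 6 August 2022.
  Clinical Review Extension: +968 days → 31 March 2025.
  Administrative Delay Adjustment: +235 days → 21 November 2025.
Expiry of referenced patent SV-170007:
  Base: filing + 21 years → 21 April 2022.
  Clinical Review Extension: +1212 days → 15 August 2025.
  Administrative Delay Adjustment: +459 days → 17 November 2026.
Terminal disclaimer: SV-935719 expires on the earlier of 21 November 2025 and 17 November 2026.

November 21, 2025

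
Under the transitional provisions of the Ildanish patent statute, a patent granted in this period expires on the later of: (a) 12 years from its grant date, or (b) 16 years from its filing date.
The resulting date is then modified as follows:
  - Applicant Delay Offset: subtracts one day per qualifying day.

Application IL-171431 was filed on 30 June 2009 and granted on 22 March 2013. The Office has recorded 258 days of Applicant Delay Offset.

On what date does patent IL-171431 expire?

2024-10-15

(a) grant + 12 years → 22 March 2025.
(b) filing + 16 years → 30 June 2025.
Later of the two: 30 June 2025.
Applicant Delay Offset: −258 days → 15 October 2024.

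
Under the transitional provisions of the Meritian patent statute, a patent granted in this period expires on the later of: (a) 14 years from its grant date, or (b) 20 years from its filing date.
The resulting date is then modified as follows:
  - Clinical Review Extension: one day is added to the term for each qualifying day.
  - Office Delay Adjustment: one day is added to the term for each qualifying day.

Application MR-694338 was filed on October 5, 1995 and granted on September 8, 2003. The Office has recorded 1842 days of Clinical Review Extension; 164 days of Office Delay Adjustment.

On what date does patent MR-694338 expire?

2023-03-07

(a) grant + 14 years → 8 September 2017.
(b) filing + 20 years → 5 October 2015.
Later of the two: 8 September 2017.
Clinical Review Extension: +1842 days → 24 September 2022.
Office Delay Adjustment: +164 days → 7 March 2023.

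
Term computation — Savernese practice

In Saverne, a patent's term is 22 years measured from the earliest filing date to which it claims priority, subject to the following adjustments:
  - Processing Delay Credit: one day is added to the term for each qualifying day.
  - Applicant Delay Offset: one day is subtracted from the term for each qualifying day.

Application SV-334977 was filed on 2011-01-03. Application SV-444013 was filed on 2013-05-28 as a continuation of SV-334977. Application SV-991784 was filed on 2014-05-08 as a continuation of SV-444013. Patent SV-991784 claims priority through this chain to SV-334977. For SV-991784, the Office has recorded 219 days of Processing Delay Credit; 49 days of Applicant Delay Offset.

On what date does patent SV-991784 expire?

2033-06-22

Earliest priority filing: 3 January 2011.
Base term: 3 January 2011 + 22 years → 3 January 2033.
Processing Delay Credit: +219 days → 10 August 2033.
Applicant Delay Offset: −49 days → 22 June 2033.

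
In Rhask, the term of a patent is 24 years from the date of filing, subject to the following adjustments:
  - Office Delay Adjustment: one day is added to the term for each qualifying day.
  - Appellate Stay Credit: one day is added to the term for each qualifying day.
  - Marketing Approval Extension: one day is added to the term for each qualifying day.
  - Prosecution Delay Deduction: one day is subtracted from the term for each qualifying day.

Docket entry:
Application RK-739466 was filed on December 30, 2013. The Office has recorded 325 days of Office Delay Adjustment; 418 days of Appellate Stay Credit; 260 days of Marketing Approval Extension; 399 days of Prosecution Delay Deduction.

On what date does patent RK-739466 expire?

2039-08-26

Base term: filing date + 24 years → 30 December 2037.
Office Delay Adjustment: +325 days → 20 November 2038.
Appellate Stay Credit: +418 days → 12 January 2040.
Marketing Approval Extension: +260 days → 28 September 2040.
Prosecution Delay Deduction: −399 days → 26 August 2039.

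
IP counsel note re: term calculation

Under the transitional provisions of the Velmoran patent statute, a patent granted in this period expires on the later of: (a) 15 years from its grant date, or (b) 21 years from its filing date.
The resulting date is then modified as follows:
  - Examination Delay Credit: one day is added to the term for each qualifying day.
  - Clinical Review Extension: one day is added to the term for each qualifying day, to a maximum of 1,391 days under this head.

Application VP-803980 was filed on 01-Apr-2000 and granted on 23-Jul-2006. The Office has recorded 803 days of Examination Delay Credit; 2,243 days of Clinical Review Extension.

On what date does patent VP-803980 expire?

2027-07-26

(a) grant + 15 years → 23 July 2021.
(b) filing + 21 years → 1 April 2021.
Later of the two: 23 July 2021.
Examination Delay Credit: +803 days → 4 October 2023.
Clinical Review Extension: 2243 days claimed exceeds the 1391-day cap, so +1391 days → 26 July 2027.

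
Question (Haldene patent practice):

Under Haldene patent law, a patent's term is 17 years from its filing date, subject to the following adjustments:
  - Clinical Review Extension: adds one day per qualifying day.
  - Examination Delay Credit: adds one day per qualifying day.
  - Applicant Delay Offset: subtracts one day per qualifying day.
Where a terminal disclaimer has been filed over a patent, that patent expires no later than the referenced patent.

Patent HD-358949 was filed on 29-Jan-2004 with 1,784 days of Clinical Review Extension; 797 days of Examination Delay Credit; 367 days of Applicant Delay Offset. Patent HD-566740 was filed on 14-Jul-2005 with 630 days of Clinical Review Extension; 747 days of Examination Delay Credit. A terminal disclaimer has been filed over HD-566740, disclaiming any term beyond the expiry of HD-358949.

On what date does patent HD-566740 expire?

2026-04-21

Natural term of HD-566740:
  Base: filing + 17 years → 14 July 2022.
  Clinical Review Extension: +630 days → 4 April 2024.
  Examination Delay Credit: +747 days → 21 April 2026.
Expiry of referenced patent HD-358949:
  Base: filing + 17 years → 29 January 2021.
  Clinical Review Extension: +1784 days → 18 December 2025.
  Examination Delay Credit: +797 days → 23 February 2028.
  Applicant Delay Offset: −367 days → 21 February 2027.
Terminal disclaimer: HD-566740 expires on the earlier of 21 April 2026 and 21 February 2027.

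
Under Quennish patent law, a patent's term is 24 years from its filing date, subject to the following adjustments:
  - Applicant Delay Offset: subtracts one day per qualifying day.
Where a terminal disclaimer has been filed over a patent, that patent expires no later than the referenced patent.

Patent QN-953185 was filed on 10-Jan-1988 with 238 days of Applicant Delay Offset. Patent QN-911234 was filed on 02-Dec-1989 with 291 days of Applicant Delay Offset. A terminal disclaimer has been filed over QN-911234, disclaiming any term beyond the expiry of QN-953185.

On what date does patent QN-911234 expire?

Natural term of QN-911234:
  Base: filing + 24 years → 2 December 2013.
  Applicant Delay Offset: −291 days → 14 February 2013.
Expiry of referenced patent QN-953185:
  Base: filing + 24 years → 10 January 2012.
  Applicant Delay Offset: −238 days → 17 May 2011.
Terminal disclaimer: QN-911234 expires on the earlier of 14 February 2013 and 17 May 2011.

2011-05-17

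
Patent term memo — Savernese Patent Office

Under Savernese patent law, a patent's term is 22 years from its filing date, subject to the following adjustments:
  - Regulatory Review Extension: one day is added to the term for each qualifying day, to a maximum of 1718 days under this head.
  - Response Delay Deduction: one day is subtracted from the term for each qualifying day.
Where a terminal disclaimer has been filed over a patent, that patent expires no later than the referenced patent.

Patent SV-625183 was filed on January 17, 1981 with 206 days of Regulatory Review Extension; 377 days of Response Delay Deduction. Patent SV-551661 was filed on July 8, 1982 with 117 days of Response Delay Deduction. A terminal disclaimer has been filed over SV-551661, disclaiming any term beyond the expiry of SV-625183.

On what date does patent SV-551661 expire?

2002-07-30

Natural term of SV-551661:
  Base: filing + 22 years → 8 July 2004.
  Response Delay Deduction: −117 days → 13 March 2004.
Expiry of referenced patent SV-625183:
  Base: filing + 22 years → 17 January 2003.
  Regulatory Review Extension: 206 days (within the 1718-day cap) → +206 days → 11 August 2003.
  Response Delay Deduction: −377 days → 30 July 2002.
Terminal disclaimer: SV-551661 expires on the earlier of 13 March 2004 and 30 July 2002.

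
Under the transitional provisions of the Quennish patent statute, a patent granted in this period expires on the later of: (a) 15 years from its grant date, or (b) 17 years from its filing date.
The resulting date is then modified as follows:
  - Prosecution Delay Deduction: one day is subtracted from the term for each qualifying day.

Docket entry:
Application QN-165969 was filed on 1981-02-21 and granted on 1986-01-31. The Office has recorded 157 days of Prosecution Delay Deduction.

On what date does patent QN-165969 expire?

(a) grant + 15 years → 31 January 2001.
(b) filing + 17 years → 21 February 1998.
Later of the two: 31 January 2001.
Prosecution Delay Deduction: −157 days → 27 August 2000.

2000-08-27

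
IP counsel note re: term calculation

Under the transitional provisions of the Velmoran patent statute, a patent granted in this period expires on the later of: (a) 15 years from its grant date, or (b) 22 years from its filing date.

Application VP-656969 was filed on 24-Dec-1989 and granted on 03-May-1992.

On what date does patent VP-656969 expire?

December 24, 2011

(a) grant + 15 years → 3 May 2007.
(b) filing + 22 years → 24 December 2011.
Later of the two: 24 December 2011.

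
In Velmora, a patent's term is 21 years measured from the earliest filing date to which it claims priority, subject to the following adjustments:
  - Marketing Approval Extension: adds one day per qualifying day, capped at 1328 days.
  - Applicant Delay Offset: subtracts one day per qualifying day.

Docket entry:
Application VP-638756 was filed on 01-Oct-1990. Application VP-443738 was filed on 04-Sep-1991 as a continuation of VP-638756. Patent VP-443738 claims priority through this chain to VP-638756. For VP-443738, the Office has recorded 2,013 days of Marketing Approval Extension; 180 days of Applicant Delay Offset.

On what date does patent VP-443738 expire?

Earliest priority filing: 1 October 1990.
Base term: 1 October 1990 + 21 years → 1 October 2011.
Marketing Approval Extension: 2013 days claimed exceeds the 1328-day cap, so +1328 days → 21 May 2015.
Applicant Delay Offset: −180 days → 22 November 2014.

November 22, 2014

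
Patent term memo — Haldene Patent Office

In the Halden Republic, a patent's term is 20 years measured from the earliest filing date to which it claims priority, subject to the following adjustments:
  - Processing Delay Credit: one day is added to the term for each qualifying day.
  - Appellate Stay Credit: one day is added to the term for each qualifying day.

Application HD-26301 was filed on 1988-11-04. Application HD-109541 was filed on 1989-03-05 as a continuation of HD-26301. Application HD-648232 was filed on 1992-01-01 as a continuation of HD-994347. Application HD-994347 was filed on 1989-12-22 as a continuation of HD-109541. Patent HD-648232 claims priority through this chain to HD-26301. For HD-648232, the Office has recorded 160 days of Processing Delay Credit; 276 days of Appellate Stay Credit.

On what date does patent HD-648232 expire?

Earliest priority filing: 4 November 1988.
Base term: 4 November 1988 + 20 years → 4 November 2008.
Processing Delay Credit: +160 days → 13 April 2009.
Appellate Stay Credit: +276 days → 14 January 2010.

2010-01-14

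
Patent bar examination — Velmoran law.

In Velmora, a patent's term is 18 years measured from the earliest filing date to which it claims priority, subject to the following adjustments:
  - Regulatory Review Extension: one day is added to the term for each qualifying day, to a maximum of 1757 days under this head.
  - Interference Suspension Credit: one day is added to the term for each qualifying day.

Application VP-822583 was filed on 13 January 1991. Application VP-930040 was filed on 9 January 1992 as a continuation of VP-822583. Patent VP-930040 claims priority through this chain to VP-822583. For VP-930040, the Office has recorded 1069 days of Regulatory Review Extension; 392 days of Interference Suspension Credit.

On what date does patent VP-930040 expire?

Earliest priority filing: 13 January 1991.
Base term: 13 January 1991 + 18 years → 13 January 2009.
Regulatory Review Extension: 1069 days (within the 1757-day cap) → +1069 days → 18 December 2011.
Interference Suspension Credit: +392 days → 13 January 2013.

January 13, 2013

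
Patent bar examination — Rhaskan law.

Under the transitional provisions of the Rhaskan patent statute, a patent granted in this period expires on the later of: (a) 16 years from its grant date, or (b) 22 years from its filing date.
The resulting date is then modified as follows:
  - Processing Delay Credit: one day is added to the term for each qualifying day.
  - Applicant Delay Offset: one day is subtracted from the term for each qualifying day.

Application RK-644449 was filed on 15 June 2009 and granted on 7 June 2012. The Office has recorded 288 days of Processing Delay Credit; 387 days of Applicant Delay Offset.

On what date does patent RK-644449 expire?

(a) grant + 16 years → 7 June 2028.
(b) filing + 22 years → 15 June 2031.
Later of the two: 15 June 2031.
Processing Delay Credit: +288 days → 29 March 2032.
Applicant Delay Offset: −387 days → 8 March 2031.

2031-03-08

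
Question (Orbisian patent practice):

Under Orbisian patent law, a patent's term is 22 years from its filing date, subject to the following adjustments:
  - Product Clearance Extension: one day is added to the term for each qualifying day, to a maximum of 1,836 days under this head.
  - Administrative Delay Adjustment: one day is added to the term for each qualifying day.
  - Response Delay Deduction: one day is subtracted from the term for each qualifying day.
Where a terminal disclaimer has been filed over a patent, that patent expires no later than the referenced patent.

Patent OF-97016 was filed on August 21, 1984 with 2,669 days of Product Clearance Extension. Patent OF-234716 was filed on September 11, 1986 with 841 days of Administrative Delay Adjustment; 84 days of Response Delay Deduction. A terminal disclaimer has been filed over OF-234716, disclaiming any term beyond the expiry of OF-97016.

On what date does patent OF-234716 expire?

Natural term of OF-234716:
  Base: filing + 22 years → 11 September 2008.
  Administrative Delay Adjustment: +841 days → 31 December 2010.
  Response Delay Deduction: −84 days → 8 October 2010.
Expiry of referenced patent OF-97016:
  Base: filing + 22 years → 21 August 2006.
  Product Clearance Extension: 2669 days claimed exceeds the 1836-day cap, so +1836 days → 31 August 2011.
Terminal disclaimer: OF-234716 expires on the earlier of 8 October 2010 and 31 August 2011.

2010-10-08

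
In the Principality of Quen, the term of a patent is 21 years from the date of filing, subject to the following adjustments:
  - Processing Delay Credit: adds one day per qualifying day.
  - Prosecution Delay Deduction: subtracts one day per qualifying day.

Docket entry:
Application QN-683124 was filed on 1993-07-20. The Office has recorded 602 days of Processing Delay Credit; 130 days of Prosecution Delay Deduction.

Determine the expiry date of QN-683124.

Base term: filing date + 21 years → 20 July 2014.
Processing Delay Credit: +602 days → 13 March 2016.
Prosecution Delay Deduction: −130 days → 4 November 2015.

November 4, 2015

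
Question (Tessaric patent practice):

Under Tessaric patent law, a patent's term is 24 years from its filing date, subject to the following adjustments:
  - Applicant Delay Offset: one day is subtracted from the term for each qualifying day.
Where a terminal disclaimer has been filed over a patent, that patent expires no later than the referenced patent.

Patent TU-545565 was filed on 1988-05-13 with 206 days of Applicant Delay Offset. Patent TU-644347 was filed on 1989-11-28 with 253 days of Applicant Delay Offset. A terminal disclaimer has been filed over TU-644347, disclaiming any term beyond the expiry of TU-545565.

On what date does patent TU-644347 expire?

October 20, 2011

Natural term of TU-644347:
  Base: filing + 24 years → 28 November 2013.
  Applicant Delay Offset: −253 days → 20 March 2013.
Expiry of referenced patent TU-545565:
  Base: filing + 24 years → 13 May 2012.
  Applicant Delay Offset: −206 days → 20 October 2011.
Terminal disclaimer: TU-644347 expires on the earlier of 20 March 2013 and 20 October 2011.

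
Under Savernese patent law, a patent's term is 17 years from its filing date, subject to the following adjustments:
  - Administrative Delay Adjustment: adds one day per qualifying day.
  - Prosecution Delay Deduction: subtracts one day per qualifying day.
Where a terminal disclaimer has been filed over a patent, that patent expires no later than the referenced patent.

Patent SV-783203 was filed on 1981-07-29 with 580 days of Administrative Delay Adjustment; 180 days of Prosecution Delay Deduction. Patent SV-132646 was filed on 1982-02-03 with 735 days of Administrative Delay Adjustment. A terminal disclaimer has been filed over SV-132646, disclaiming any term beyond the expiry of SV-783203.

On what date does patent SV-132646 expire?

1999-09-02

Natural term of SV-132646:
  Base: filing + 17 years → 3 February 1999.
  Administrative Delay Adjustment: +735 days → 7 February 2001.
Expiry of referenced patent SV-783203:
  Base: filing + 17 years → 29 July 1998.
  Administrative Delay Adjustment: +580 days → 29 February 2000.
  Prosecution Delay Deduction: −180 days → 2 September 1999.
Terminal disclaimer: SV-132646 expires on the earlier of 7 February 2001 and 2 September 1999.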